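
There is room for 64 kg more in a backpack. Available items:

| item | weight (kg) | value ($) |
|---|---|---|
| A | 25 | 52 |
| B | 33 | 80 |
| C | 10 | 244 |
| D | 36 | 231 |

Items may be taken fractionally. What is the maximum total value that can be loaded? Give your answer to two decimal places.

518.64

Greedy by value/weight ratio, highest first.
Ratios (sorted): C 24.40, D 6.42, B 2.42, A 2.08
take C (10 @ 244); take D (36 @ 231); take 18/33 of B → 43.64. Capacity used 64/64.
Total value = 518.64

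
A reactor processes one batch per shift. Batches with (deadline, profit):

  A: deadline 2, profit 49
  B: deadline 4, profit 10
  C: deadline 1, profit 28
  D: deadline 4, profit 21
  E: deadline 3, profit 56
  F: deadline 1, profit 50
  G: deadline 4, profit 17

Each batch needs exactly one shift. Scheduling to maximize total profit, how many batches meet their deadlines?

By profit: E(d3,56), F(d1,50), A(d2,49), C(d1,28), D(d4,21), G(d4,17), B(d4,10)
E→slot 3; F→slot 1; A→slot 2; C skipped; D→slot 4; G skipped; B skipped.
4 of 7 scheduled.

4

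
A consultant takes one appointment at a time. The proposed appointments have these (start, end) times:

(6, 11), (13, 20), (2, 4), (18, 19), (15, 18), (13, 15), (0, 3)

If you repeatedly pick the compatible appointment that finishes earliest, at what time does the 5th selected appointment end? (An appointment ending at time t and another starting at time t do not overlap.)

19

Sorted by end: (0,3)  (2,4)  (6,11)  (13,15)  (15,18)  (18,19)  (13,20)
take (0,3); skip (2,4); take (6,11); take (13,15); take (15,18); take (18,19).
Selected: (0,3) (6,11) (13,15) (15,18) (18,19)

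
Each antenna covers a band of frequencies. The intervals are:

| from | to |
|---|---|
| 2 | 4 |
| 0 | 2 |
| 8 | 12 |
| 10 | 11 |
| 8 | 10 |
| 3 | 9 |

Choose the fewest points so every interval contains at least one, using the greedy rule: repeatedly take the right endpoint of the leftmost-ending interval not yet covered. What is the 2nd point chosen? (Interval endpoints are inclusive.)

Sort by right endpoint; whenever an interval is uncovered, place a point at its right end.
Sorted: [0,2] [2,4] [3,9] [8,10] [10,11] [8,12]
{[0,2],[2,4]} hit by 2; {[3,9],[8,10]} hit by 9; {[10,11],[8,12]} hit by 11.
Points: 2, 9, 11 (3 total).

9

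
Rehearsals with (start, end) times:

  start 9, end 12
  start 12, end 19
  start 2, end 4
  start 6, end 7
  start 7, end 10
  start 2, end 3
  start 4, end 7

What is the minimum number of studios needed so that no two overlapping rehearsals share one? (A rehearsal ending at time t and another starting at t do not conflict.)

The answer is the maximum number of intervals overlapping at any instant.
starts: [2, 2, 4, 6, 7, 9, 12]
ends:   [3, 4, 7, 7, 10, 12, 19]
s2→1 s2→2  — peak 2.

2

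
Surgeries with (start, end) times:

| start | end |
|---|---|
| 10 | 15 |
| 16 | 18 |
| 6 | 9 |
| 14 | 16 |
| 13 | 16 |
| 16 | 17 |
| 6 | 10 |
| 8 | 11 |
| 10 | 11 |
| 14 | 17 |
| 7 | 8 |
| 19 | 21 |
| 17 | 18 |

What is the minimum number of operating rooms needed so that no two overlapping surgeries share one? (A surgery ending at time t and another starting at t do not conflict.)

4

Count concurrent intervals with a sweep; the peak is the room count.
Events (time:±→running): 6:+→1 6:+→2 7:+→3 8:-→2 8:+→3 9:-→2 10:-→1 10:+→2 10:+→3 11:-→2 11:-→1 13:+→2 14:+→3 14:+→4 … peak 4.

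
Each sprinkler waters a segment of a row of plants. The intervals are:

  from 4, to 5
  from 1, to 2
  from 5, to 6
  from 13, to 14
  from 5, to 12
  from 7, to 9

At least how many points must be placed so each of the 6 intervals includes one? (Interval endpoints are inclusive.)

Process intervals by earliest right end; each time one isn't hit yet, stab at its right endpoint.
Sorted: [1,2] [4,5] [5,6] [7,9] [5,12] [13,14]
{[1,2]} hit by 2; {[4,5],[5,6]} hit by 5; {[7,9],[5,12]} hit by 9; {[13,14]} hit by 14.
Points: 2, 5, 9, 14 (4 total).

4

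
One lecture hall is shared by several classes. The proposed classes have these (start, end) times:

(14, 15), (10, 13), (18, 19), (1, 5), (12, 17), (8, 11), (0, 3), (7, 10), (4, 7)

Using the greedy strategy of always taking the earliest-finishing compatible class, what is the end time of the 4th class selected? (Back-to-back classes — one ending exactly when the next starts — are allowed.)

13

Greedy by earliest finish: after sorting by end time, pick each interval compatible with the last pick.
Sorted by end: (0,3)  (1,5)  (4,7)  (7,10)  (8,11)  (10,13)  (14,15)  (12,17)  (18,19)
take (0,3); skip (1,5); take (4,7); take (7,10); take (10,13); take (14,15); take (18,19).
Selected: (0,3) (4,7) (7,10) (10,13) (14,15) (18,19)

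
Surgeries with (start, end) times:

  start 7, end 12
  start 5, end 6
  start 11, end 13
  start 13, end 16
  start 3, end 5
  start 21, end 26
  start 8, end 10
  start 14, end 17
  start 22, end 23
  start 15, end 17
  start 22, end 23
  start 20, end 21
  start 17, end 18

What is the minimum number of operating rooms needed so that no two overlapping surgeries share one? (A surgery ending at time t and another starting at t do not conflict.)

3

Events (time:±→running): 3:+→1 5:-→0 5:+→1 6:-→0 7:+→1 8:+→2 10:-→1 11:+→2 12:-→1 13:-→0 13:+→1 14:+→2 15:+→3 … peak 3.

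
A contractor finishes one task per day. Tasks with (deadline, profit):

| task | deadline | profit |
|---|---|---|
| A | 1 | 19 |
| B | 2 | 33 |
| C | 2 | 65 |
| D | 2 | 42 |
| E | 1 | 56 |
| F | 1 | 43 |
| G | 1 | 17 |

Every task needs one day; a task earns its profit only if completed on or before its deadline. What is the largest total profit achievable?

121

Sort by profit descending; place each in the latest free slot ≤ its deadline.
Profit order: C=65 E=56 F=43 D=42 B=33 A=19 G=17
Assign: C→slot 2, E→slot 1, F skipped, D skipped, B skipped, A skipped, G skipped.
Slots: [1:E] [2:C]
Profit = 56 + 65 = 121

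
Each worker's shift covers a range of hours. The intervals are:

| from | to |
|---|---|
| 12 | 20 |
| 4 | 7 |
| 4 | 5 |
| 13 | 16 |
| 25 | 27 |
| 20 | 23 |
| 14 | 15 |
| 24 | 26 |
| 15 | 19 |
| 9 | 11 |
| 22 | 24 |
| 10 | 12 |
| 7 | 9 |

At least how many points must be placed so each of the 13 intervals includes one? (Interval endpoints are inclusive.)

Process intervals by earliest right end; each time one isn't hit yet, stab at its right endpoint.
By right end: [4,5]  [4,7]  [7,9]  [9,11]  [10,12]  [14,15]  [13,16]  [15,19]  [12,20]  [20,23]  [22,24]  [24,26]  [25,27]
[4,5] uncovered → point at 5; [7,9] uncovered → point at 9; [10,12] uncovered → point at 12; [14,15] uncovered → point at 15; [20,23] uncovered → point at 23; [24,26] uncovered → point at 26.
Points: 5, 9, 12, 15, 23, 26 (6 total).

6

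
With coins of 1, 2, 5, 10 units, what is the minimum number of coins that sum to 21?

3

21 = 2×10 + 1×1
Total coins = 2 + 1 = 3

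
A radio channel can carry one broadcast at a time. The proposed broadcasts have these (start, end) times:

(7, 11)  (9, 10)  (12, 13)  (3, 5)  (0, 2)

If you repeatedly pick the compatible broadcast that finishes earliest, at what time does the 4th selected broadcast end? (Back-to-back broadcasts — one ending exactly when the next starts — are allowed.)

13

Greedy by earliest finish: after sorting by end time, pick each interval compatible with the last pick.
Sorted by end: (0,2)  (3,5)  (9,10)  (7,11)  (12,13)
take (0,2); take (3,5); take (9,10); take (12,13).
Selected: (0,2) (3,5) (9,10) (12,13)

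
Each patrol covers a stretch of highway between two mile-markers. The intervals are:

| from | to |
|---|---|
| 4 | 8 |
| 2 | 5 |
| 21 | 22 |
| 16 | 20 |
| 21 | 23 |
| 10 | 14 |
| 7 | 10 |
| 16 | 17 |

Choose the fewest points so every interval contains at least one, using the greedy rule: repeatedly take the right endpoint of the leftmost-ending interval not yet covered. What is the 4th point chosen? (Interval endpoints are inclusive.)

22

Sort by right endpoint; whenever an interval is uncovered, place a point at its right end.
Sorted: [2,5] [4,8] [7,10] [10,14] [16,17] [16,20] [21,22] [21,23]
{[2,5],[4,8]} hit by 5; {[7,10],[10,14]} hit by 10; {[16,17],[16,20]} hit by 17; {[21,22],[21,23]} hit by 22.
Points: 5, 10, 17, 22 (4 total).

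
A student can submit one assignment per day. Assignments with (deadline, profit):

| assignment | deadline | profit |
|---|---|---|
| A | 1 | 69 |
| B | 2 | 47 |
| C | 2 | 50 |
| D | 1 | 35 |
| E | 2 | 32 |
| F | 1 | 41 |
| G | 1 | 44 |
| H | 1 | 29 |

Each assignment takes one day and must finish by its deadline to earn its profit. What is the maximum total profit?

Profit order: A=69 C=50 B=47 G=44 F=41 D=35 E=32 H=29
Assign: A→slot 1, C→slot 2, B skipped, G skipped, F skipped, D skipped, E skipped, H skipped.
Slots: [1:A] [2:C]
Profit = 69 + 50 = 119

119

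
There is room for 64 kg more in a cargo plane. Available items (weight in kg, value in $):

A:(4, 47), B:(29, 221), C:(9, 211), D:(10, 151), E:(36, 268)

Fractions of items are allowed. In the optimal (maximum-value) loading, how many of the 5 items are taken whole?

Order: C (211/9=23.44) > D (151/10=15.10) > A (47/4=11.75) > B (221/29=7.62) > E (268/36=7.44)
Fill: take C (9 @ 211) → take D (10 @ 151) → take A (4 @ 47) → take B (29 @ 221) → take 12/36 of E → 89.33; 64/64 used.
4 item(s) taken whole; one partial (take 12/36 of E).

4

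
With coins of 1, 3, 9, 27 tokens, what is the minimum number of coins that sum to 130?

130 = 4×27 + 2×9 + 1×3 + 1×1
Total coins = 4 + 2 + 1 + 1 = 8

8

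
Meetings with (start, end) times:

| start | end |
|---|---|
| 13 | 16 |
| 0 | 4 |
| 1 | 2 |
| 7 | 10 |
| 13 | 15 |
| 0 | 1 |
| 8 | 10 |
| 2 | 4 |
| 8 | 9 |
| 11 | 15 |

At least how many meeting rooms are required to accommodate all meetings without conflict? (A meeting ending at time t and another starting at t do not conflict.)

The answer is the maximum number of intervals overlapping at any instant.
Events (time:±→running): 0:+→1 0:+→2 1:-→1 1:+→2 2:-→1 2:+→2 4:-→1 4:-→0 7:+→1 8:+→2 8:+→3 … peak 3.

3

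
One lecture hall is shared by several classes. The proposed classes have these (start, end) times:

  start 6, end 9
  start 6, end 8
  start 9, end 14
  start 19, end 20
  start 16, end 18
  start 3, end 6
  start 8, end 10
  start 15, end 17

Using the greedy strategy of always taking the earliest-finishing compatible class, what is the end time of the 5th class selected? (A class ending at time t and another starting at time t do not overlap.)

Order by finish time; keep every interval that doesn't clash with the previous kept one.
Sorted by end: (3,6)  (6,8)  (6,9)  (8,10)  (9,14)  (15,17)  (16,18)  (19,20)
take (3,6); take (6,8); take (8,10); take (15,17); take (19,20).
Selected: (3,6) (6,8) (8,10) (15,17) (19,20)

20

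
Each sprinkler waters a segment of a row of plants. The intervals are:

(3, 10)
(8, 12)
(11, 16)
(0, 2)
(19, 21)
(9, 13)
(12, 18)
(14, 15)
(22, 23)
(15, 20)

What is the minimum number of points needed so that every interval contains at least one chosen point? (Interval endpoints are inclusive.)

Process intervals by earliest right end; each time one isn't hit yet, stab at its right endpoint.
By right end: [0,2]  [3,10]  [8,12]  [9,13]  [14,15]  [11,16]  [12,18]  [15,20]  [19,21]  [22,23]
[0,2] uncovered → point at 2; [3,10] uncovered → point at 10; [14,15] uncovered → point at 15; [19,21] uncovered → point at 21; [22,23] uncovered → point at 23.
Points: 2, 10, 15, 21, 23 (5 total).

5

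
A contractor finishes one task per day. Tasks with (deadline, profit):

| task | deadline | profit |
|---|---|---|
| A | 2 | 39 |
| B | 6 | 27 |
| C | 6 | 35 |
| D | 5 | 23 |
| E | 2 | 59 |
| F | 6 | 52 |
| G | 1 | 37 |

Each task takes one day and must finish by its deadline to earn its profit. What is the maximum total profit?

Take jobs in profit order; each goes to the latest open slot no later than its deadline.
By profit: E(d2,59), F(d6,52), A(d2,39), G(d1,37), C(d6,35), B(d6,27), D(d5,23)
E→slot 2; F→slot 6; A→slot 1; G skipped; C→slot 5; B→slot 4; D→slot 3.
Profit = 39 + 59 + 23 + 27 + 35 + 52 = 235

235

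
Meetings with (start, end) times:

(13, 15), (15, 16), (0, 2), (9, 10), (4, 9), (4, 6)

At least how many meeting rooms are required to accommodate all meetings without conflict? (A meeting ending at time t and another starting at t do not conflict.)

2

Count concurrent intervals with a sweep; the peak is the room count.
Events (time:±→running): 0:+→1 2:-→0 4:+→1 4:+→2 … peak 2.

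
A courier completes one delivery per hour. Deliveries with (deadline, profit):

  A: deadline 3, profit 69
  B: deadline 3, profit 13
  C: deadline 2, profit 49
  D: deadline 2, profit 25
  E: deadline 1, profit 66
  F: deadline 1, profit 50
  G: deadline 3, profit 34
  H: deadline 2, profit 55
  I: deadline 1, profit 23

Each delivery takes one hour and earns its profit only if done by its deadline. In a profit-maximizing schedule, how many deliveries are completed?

Profit order: A=69 E=66 H=55 F=50 C=49 G=34 D=25 I=23 B=13
Assign: A→slot 3, E→slot 1, H→slot 2, F skipped, C skipped, G skipped, D skipped, I skipped, B skipped.
Slots: [1:E] [2:H] [3:A]
3 of 9 scheduled.

3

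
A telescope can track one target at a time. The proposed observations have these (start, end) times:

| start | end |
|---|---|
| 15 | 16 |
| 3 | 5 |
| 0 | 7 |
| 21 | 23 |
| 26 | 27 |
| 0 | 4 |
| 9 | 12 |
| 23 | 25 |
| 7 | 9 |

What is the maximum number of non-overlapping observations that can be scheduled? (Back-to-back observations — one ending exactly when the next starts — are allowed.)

7

By end time: (0,4), (3,5), (0,7), (7,9), (9,12), (15,16), (21,23), (23,25), (26,27).
Pick (0,4); next start ≥ 4 → (7,9); next start ≥ 9 → (9,12); next start ≥ 12 → (15,16); next start ≥ 16 → (21,23); next start ≥ 23 → (23,25); next start ≥ 25 → (26,27).
Selected 7 observations.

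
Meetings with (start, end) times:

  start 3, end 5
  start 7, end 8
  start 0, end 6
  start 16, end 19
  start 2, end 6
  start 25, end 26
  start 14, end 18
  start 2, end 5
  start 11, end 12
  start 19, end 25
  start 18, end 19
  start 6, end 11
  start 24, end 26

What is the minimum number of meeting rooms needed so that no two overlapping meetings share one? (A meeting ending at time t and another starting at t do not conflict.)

The answer is the maximum number of intervals overlapping at any instant.
Events (time:±→running): 0:+→1 2:+→2 2:+→3 3:+→4 … peak 4.

4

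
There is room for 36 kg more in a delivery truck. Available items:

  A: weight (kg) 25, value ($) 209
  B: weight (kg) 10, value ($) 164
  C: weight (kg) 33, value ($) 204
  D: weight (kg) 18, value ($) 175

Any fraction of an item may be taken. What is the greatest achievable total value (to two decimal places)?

Sort by value per unit weight and fill in that order.
Ratios (sorted): B 16.40, D 9.72, A 8.36, C 6.18
take B (10 @ 164); take D (18 @ 175); take 8/25 of A → 66.88. Capacity used 36/36.
Total value = 405.88

405.88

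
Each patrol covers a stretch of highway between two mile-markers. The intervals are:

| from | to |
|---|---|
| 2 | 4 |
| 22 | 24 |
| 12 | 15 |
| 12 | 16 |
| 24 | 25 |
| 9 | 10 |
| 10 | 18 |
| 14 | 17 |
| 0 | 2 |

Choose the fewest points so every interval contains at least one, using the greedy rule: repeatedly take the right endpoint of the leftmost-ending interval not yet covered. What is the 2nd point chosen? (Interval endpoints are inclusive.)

10

Sorted: [0,2] [2,4] [9,10] [12,15] [12,16] [14,17] [10,18] [22,24] [24,25]
{[0,2],[2,4]} hit by 2; {[9,10]} hit by 10; {[12,15],[12,16],[14,17],[10,18]} hit by 15; {[22,24],[24,25]} hit by 24.
Points: 2, 10, 15, 24 (4 total).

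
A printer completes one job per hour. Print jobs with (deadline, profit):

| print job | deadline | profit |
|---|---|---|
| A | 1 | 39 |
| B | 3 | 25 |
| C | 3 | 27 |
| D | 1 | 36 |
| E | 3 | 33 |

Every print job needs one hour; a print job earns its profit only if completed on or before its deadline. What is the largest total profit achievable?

Sort by profit descending; place each in the latest free slot ≤ its deadline.
Profit order: A=39 D=36 E=33 C=27 B=25
Assign: A→slot 1, D skipped, E→slot 3, C→slot 2, B skipped.
Slots: [1:A] [2:C] [3:E]
Profit = 39 + 27 + 33 = 99

99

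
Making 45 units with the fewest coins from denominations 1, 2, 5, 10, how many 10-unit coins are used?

Use the largest denomination that fits, subtract, and repeat.
45 = 4×10 + 1×5
Count of 10: 4

4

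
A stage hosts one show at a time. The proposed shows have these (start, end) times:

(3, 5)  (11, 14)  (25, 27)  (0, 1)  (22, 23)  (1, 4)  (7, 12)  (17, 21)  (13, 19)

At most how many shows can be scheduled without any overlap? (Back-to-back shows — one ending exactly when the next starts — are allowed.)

6

Sort by end time and greedily take each interval whose start is ≥ the last chosen end.
By end time: (0,1), (1,4), (3,5), (7,12), (11,14), (13,19), (17,21), (22,23), (25,27).
Pick (0,1); next start ≥ 1 → (1,4); next start ≥ 4 → (7,12); next start ≥ 12 → (13,19); next start ≥ 19 → (22,23); next start ≥ 23 → (25,27).
Selected 6 shows.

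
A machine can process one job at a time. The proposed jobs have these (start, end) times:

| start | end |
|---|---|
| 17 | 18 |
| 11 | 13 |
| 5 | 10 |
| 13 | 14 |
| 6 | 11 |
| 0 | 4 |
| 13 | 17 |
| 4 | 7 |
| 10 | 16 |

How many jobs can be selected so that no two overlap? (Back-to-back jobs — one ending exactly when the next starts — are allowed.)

5

Order by finish time; keep every interval that doesn't clash with the previous kept one.
Sorted by end: (0,4)  (4,7)  (5,10)  (6,11)  (11,13)  (13,14)  (10,16)  (13,17)  (17,18)
take (0,4); take (4,7); skip (5,10); take (11,13); take (13,14); skip (10,16); skip (13,17); take (17,18).
Selected 5 jobs.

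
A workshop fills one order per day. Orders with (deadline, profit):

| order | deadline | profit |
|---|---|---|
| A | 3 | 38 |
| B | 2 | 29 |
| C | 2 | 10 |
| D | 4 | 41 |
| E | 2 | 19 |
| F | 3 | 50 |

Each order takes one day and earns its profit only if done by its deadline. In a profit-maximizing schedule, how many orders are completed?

4

Sort by profit descending; place each in the latest free slot ≤ its deadline.
Profit order: F=50 D=41 A=38 B=29 E=19 C=10
Assign: F→slot 3, D→slot 4, A→slot 2, B→slot 1, E skipped, C skipped.
Slots: [1:B] [2:A] [3:F] [4:D]
4 of 6 scheduled.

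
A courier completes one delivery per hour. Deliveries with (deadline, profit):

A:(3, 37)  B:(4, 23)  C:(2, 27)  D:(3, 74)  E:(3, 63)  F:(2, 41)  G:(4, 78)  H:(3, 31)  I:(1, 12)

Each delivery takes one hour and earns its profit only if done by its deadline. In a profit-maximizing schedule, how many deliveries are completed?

4

Sort by profit descending; place each in the latest free slot ≤ its deadline.
By profit: G(d4,78), D(d3,74), E(d3,63), F(d2,41), A(d3,37), H(d3,31), C(d2,27), B(d4,23), I(d1,12)
G→slot 4; D→slot 3; E→slot 2; F→slot 1; A skipped; H skipped; C skipped; B skipped; I skipped.
4 of 9 scheduled.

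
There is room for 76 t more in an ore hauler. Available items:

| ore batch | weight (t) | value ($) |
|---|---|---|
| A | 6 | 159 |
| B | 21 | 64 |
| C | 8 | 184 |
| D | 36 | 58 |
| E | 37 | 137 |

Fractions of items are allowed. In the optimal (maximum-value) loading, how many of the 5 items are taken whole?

4

Greedy by value/weight ratio, highest first.
Ratios (sorted): A 26.50, C 23.00, E 3.70, B 3.05, D 1.61
take A (6 @ 159); take C (8 @ 184); take E (37 @ 137); take B (21 @ 64); take 4/36 of D → 6.44. Capacity used 76/76.
4 item(s) taken whole; one partial (take 4/36 of D).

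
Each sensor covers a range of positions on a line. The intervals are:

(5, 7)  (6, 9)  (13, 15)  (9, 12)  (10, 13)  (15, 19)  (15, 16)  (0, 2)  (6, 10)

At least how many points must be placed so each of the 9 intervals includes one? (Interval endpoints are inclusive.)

Sorted: [0,2] [5,7] [6,9] [6,10] [9,12] [10,13] [13,15] [15,16] [15,19]
{[0,2]} hit by 2; {[5,7],[6,9],[6,10]} hit by 7; {[9,12],[10,13]} hit by 12; {[13,15],[15,16],[15,19]} hit by 15.
Points: 2, 7, 12, 15 (4 total).

4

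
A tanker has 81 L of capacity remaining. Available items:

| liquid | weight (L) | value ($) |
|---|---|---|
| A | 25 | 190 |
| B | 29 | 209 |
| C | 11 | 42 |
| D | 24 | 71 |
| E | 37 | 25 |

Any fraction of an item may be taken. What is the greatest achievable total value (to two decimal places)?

488.33

Sort by value per unit weight and fill in that order.
Ratios (sorted): A 7.60, B 7.21, C 3.82, D 2.96, E 0.68
take A (25 @ 190); take B (29 @ 209); take C (11 @ 42); take 16/24 of D → 47.33. Capacity used 81/81.
Total value = 488.33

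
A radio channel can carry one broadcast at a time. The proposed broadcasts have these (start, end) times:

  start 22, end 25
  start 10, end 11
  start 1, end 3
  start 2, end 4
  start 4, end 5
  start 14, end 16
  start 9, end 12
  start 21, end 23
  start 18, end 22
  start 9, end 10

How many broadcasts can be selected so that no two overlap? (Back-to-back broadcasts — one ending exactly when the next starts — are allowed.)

7

Sorted by end: (1,3)  (2,4)  (4,5)  (9,10)  (10,11)  (9,12)  (14,16)  (18,22)  (21,23)  (22,25)
take (1,3); take (4,5); take (9,10); take (10,11); skip (9,12); take (14,16); take (18,22); skip (21,23); take (22,25).
Selected 7 broadcasts.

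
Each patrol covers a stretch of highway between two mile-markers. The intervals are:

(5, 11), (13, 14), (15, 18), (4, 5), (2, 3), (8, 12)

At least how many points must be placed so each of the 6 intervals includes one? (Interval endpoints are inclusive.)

5

Sort by right endpoint; whenever an interval is uncovered, place a point at its right end.
Sorted: [2,3] [4,5] [5,11] [8,12] [13,14] [15,18]
{[2,3]} hit by 3; {[4,5],[5,11]} hit by 5; {[8,12]} hit by 12; {[13,14]} hit by 14; {[15,18]} hit by 18.
Points: 3, 5, 12, 14, 18 (5 total).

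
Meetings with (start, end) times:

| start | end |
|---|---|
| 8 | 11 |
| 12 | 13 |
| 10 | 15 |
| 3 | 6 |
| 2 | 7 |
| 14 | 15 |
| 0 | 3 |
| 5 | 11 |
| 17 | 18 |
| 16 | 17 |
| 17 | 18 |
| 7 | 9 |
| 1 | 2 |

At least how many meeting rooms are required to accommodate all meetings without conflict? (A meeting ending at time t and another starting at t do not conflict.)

The answer is the maximum number of intervals overlapping at any instant.
Events (time:±→running): 0:+→1 1:+→2 2:-→1 2:+→2 3:-→1 3:+→2 5:+→3 … peak 3.

3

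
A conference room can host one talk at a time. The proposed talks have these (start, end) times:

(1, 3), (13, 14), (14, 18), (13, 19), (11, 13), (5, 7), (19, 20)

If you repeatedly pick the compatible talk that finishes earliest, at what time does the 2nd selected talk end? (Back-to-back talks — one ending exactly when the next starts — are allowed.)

7

Sorted by end: (1,3)  (5,7)  (11,13)  (13,14)  (14,18)  (13,19)  (19,20)
take (1,3); take (5,7); take (11,13); take (13,14); take (14,18); take (19,20).
Selected: (1,3) (5,7) (11,13) (13,14) (14,18) (19,20)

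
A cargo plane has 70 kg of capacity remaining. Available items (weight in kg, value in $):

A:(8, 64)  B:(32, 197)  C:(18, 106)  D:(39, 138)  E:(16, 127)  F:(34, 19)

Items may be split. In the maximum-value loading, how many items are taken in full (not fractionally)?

Greedy by value/weight ratio, highest first.
Ratios (sorted): A 8.00, E 7.94, B 6.16, C 5.89, D 3.54, F 0.56
take A (8 @ 64); take E (16 @ 127); take B (32 @ 197); take 14/18 of C → 82.44. Capacity used 70/70.
3 item(s) taken whole; one partial (take 14/18 of C).

3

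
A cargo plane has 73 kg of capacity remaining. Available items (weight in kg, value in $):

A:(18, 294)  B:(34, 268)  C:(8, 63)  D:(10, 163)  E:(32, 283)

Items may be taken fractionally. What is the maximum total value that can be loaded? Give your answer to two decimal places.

Sort by value per unit weight and fill in that order.
Order: A (294/18=16.33) > D (163/10=16.30) > E (283/32=8.84) > B (268/34=7.88) > C (63/8=7.88)
Fill: take A (18 @ 294) → take D (10 @ 163) → take E (32 @ 283) → take 13/34 of B → 102.47; 73/73 used.
Total value = 842.47

842.47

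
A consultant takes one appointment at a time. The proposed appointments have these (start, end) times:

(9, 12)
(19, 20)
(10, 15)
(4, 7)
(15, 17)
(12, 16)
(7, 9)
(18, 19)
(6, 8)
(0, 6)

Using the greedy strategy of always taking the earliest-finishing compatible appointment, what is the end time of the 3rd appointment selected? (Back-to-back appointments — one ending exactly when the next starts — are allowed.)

By end time: (0,6), (4,7), (6,8), (7,9), (9,12), (10,15), (12,16), (15,17), (18,19), (19,20).
Pick (0,6); next start ≥ 6 → (6,8); next start ≥ 8 → (9,12); next start ≥ 12 → (12,16); next start ≥ 16 → (18,19); next start ≥ 19 → (19,20).
Selected: (0,6) (6,8) (9,12) (12,16) (18,19) (19,20)

12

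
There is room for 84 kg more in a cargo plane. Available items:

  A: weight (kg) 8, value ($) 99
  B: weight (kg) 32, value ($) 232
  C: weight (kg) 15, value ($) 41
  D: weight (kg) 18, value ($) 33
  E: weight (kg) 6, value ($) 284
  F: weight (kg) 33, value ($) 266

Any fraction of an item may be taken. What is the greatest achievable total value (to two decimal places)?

Ratios (sorted): E 47.33, A 12.38, F 8.06, B 7.25, C 2.73, D 1.83
take E (6 @ 284); take A (8 @ 99); take F (33 @ 266); take B (32 @ 232); take 5/15 of C → 13.67. Capacity used 84/84.
Total value = 894.67

894.67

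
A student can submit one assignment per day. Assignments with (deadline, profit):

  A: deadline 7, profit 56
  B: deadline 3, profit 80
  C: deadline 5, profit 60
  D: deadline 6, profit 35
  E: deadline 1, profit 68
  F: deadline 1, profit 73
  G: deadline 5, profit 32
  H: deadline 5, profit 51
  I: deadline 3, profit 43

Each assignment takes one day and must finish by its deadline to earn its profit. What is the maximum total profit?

Profit order: B=80 F=73 E=68 C=60 A=56 H=51 I=43 D=35 G=32
Assign: B→slot 3, F→slot 1, E skipped, C→slot 5, A→slot 7, H→slot 4, I→slot 2, D→slot 6, G skipped.
Slots: [1:F] [2:I] [3:B] [4:H] [5:C] [6:D] [7:A]
Profit = 73 + 43 + 80 + 51 + 60 + 35 + 56 = 398

398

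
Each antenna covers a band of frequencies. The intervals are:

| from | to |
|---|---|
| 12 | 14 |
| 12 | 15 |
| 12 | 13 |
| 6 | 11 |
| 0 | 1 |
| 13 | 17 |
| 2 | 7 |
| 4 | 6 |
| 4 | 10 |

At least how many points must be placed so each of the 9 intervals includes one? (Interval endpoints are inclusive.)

3

Sorted: [0,1] [4,6] [2,7] [4,10] [6,11] [12,13] [12,14] [12,15] [13,17]
{[0,1]} hit by 1; {[4,6],[2,7],[4,10],[6,11]} hit by 6; {[12,13],[12,14],[12,15],[13,17]} hit by 13.
Points: 1, 6, 13 (3 total).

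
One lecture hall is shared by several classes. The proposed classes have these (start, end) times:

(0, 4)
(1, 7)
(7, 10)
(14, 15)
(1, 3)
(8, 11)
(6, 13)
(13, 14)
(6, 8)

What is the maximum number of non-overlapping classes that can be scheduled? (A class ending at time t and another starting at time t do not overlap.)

By end time: (1,3), (0,4), (1,7), (6,8), (7,10), (8,11), (6,13), (13,14), (14,15).
Pick (1,3); next start ≥ 3 → (6,8); next start ≥ 8 → (8,11); next start ≥ 11 → (13,14); next start ≥ 14 → (14,15).
Selected 5 classes.

5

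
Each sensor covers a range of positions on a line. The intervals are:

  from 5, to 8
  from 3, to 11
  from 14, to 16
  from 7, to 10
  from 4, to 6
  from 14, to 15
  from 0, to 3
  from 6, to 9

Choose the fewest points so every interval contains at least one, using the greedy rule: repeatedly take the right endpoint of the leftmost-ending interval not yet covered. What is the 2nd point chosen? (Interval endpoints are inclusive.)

6

Sort by right endpoint; whenever an interval is uncovered, place a point at its right end.
Sorted: [0,3] [4,6] [5,8] [6,9] [7,10] [3,11] [14,15] [14,16]
{[0,3]} hit by 3; {[4,6],[5,8],[6,9]} hit by 6; {[7,10],[3,11]} hit by 10; {[14,15],[14,16]} hit by 15.
Points: 3, 6, 10, 15 (4 total).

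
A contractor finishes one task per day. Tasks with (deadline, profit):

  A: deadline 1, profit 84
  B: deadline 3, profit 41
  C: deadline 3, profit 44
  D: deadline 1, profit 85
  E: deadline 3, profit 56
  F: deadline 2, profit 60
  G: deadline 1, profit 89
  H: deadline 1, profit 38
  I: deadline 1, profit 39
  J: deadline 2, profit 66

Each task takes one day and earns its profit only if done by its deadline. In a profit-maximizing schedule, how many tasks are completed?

Profit order: G=89 D=85 A=84 J=66 F=60 E=56 C=44 B=41 I=39 H=38
Assign: G→slot 1, D skipped, A skipped, J→slot 2, F skipped, E→slot 3, C skipped, B skipped, I skipped, H skipped.
Slots: [1:G] [2:J] [3:E]
3 of 10 scheduled.

3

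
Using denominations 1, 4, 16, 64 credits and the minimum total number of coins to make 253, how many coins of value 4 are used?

Use the largest denomination that fits, subtract, and repeat.
253 = 3×64 + 3×16 + 3×4 + 1×1
Count of 4: 3

3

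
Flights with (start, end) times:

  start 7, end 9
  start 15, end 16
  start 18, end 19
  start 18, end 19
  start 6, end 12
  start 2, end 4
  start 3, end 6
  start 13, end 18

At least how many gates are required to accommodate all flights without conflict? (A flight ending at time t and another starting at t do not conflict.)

Events (time:±→running): 2:+→1 3:+→2 … peak 2.

2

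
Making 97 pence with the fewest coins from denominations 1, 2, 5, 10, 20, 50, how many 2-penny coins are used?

1

Greedy: take as many of the largest coin as possible, then repeat with the remainder.
97 − 1×50→47 − 2×20→7 − 1×5→2 − 1×2→0
Count of 2: 1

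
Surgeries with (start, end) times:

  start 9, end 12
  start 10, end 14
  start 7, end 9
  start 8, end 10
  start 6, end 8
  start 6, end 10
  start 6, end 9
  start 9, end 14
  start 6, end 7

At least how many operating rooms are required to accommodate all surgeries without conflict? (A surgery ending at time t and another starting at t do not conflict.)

Count concurrent intervals with a sweep; the peak is the room count.
Events (time:±→running): 6:+→1 6:+→2 6:+→3 6:+→4 … peak 4.

4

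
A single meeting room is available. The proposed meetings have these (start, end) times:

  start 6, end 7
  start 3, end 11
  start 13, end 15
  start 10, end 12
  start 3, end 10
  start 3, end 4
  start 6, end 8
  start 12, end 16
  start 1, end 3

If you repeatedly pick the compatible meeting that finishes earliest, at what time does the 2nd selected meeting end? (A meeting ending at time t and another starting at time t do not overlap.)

4

Order by finish time; keep every interval that doesn't clash with the previous kept one.
By end time: (1,3), (3,4), (6,7), (6,8), (3,10), (3,11), (10,12), (13,15), (12,16).
Pick (1,3); next start ≥ 3 → (3,4); next start ≥ 4 → (6,7); next start ≥ 7 → (10,12); next start ≥ 12 → (13,15).
Selected: (1,3) (3,4) (6,7) (10,12) (13,15)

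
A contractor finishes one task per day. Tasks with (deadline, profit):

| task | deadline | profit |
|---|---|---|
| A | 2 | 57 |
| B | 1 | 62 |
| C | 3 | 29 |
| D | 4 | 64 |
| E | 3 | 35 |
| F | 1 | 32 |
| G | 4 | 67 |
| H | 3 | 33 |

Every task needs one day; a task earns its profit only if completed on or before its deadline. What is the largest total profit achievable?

Sort by profit descending; place each in the latest free slot ≤ its deadline.
Profit order: G=67 D=64 B=62 A=57 E=35 H=33 F=32 C=29
Assign: G→slot 4, D→slot 3, B→slot 1, A→slot 2, E skipped, H skipped, F skipped, C skipped.
Slots: [1:B] [2:A] [3:D] [4:G]
Profit = 62 + 57 + 64 + 67 = 250

250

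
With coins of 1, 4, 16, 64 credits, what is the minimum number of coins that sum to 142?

7

Greedy: take as many of the largest coin as possible, then repeat with the remainder.
142 = 2×64 + 3×4 + 2×1
Total coins = 2 + 3 + 2 = 7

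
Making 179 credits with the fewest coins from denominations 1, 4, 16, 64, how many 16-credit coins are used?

3

179 = 2×64 + 3×16 + 3×1
Count of 16: 3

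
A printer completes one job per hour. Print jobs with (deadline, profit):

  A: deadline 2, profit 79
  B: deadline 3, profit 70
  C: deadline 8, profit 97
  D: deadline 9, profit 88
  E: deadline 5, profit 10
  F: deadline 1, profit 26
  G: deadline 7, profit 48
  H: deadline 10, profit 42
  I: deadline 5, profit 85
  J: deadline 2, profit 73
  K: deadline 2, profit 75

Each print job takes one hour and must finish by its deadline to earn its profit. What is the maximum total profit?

Sort by profit descending; place each in the latest free slot ≤ its deadline.
By profit: C(d8,97), D(d9,88), I(d5,85), A(d2,79), K(d2,75), J(d2,73), B(d3,70), G(d7,48), H(d10,42), F(d1,26), E(d5,10)
C→slot 8; D→slot 9; I→slot 5; A→slot 2; K→slot 1; J skipped; B→slot 3; G→slot 7; H→slot 10; F skipped; E→slot 4.
Profit = 75 + 79 + 70 + 10 + 85 + 48 + 97 + 88 + 42 = 594

594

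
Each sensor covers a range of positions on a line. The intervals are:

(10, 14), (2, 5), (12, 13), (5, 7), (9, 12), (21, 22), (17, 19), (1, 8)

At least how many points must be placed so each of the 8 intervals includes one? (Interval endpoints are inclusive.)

Process intervals by earliest right end; each time one isn't hit yet, stab at its right endpoint.
By right end: [2,5]  [5,7]  [1,8]  [9,12]  [12,13]  [10,14]  [17,19]  [21,22]
[2,5] uncovered → point at 5; [9,12] uncovered → point at 12; [17,19] uncovered → point at 19; [21,22] uncovered → point at 22.
Points: 5, 12, 19, 22 (4 total).

4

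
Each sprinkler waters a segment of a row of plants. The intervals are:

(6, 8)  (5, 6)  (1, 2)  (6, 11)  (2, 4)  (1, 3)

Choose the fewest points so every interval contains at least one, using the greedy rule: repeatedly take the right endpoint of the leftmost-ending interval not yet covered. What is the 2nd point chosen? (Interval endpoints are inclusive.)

6

Sort by right endpoint; whenever an interval is uncovered, place a point at its right end.
Sorted: [1,2] [1,3] [2,4] [5,6] [6,8] [6,11]
{[1,2],[1,3],[2,4]} hit by 2; {[5,6],[6,8],[6,11]} hit by 6.
Points: 2, 6 (2 total).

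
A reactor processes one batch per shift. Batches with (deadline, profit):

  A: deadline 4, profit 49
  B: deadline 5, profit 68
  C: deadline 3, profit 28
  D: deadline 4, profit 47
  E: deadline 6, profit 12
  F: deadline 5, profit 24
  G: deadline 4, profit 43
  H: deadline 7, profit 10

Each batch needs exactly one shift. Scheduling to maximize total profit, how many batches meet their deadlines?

7

Take jobs in profit order; each goes to the latest open slot no later than its deadline.
Profit order: B=68 A=49 D=47 G=43 C=28 F=24 E=12 H=10
Assign: B→slot 5, A→slot 4, D→slot 3, G→slot 2, C→slot 1, F skipped, E→slot 6, H→slot 7.
Slots: [1:C] [2:G] [3:D] [4:A] [5:B] [6:E] [7:H]
7 of 8 scheduled.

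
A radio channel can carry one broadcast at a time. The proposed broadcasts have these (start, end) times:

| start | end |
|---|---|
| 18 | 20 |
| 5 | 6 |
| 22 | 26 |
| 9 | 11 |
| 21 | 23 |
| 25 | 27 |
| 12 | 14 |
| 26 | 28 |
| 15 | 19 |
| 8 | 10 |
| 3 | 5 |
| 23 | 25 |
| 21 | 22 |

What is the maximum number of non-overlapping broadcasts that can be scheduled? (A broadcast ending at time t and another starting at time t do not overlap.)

8

Order by finish time; keep every interval that doesn't clash with the previous kept one.
Sorted by end: (3,5)  (5,6)  (8,10)  (9,11)  (12,14)  (15,19)  (18,20)  (21,22)  (21,23)  (23,25)  (22,26)  (25,27)  (26,28)
take (3,5); take (5,6); take (8,10); take (12,14); take (15,19); take (21,22); take (23,25); take (25,27).
Selected 8 broadcasts.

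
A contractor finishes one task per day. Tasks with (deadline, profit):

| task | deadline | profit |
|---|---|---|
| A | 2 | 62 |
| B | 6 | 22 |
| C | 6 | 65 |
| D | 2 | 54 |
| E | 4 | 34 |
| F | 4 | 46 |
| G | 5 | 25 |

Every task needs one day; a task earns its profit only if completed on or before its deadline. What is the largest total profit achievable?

Sort by profit descending; place each in the latest free slot ≤ its deadline.
By profit: C(d6,65), A(d2,62), D(d2,54), F(d4,46), E(d4,34), G(d5,25), B(d6,22)
C→slot 6; A→slot 2; D→slot 1; F→slot 4; E→slot 3; G→slot 5; B skipped.
Profit = 54 + 62 + 34 + 46 + 25 + 65 = 286

286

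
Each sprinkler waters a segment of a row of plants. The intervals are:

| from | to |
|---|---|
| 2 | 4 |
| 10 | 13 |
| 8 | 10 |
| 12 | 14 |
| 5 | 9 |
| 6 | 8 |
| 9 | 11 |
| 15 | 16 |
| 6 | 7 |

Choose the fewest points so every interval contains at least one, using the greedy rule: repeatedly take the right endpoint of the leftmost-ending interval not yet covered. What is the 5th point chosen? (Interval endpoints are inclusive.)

16

Sort by right endpoint; whenever an interval is uncovered, place a point at its right end.
By right end: [2,4]  [6,7]  [6,8]  [5,9]  [8,10]  [9,11]  [10,13]  [12,14]  [15,16]
[2,4] uncovered → point at 4; [6,7] uncovered → point at 7; [8,10] uncovered → point at 10; [12,14] uncovered → point at 14; [15,16] uncovered → point at 16.
Points: 4, 7, 10, 14, 16 (5 total).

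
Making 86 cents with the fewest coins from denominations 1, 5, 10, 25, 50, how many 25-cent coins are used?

Greedy: take as many of the largest coin as possible, then repeat with the remainder.
86 = 1×50 + 1×25 + 1×10 + 1×1
Count of 25: 1

1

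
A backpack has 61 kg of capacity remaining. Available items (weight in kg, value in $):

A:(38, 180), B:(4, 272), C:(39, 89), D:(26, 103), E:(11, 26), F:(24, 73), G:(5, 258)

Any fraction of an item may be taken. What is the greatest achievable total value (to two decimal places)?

765.46

Ratios (sorted): B 68.00, G 51.60, A 4.74, D 3.96, F 3.04, E 2.36, C 2.28
take B (4 @ 272); take G (5 @ 258); take A (38 @ 180); take 14/26 of D → 55.46. Capacity used 61/61.
Total value = 765.46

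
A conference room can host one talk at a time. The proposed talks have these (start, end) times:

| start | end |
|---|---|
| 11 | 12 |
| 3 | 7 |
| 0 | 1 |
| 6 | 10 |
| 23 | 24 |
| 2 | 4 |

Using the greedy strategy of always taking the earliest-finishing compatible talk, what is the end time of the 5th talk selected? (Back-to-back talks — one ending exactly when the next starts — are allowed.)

Order by finish time; keep every interval that doesn't clash with the previous kept one.
Sorted by end: (0,1)  (2,4)  (3,7)  (6,10)  (11,12)  (23,24)
take (0,1); take (2,4); take (6,10); take (11,12); take (23,24).
Selected: (0,1) (2,4) (6,10) (11,12) (23,24)

24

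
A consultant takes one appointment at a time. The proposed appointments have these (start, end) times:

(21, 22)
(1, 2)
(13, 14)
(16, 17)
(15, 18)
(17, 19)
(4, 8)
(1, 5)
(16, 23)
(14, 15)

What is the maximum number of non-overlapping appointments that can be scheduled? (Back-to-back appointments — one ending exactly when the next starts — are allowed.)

7

Sort by end time and greedily take each interval whose start is ≥ the last chosen end.
By end time: (1,2), (1,5), (4,8), (13,14), (14,15), (16,17), (15,18), (17,19), (21,22), (16,23).
Pick (1,2); next start ≥ 2 → (4,8); next start ≥ 8 → (13,14); next start ≥ 14 → (14,15); next start ≥ 15 → (16,17); next start ≥ 17 → (17,19); next start ≥ 19 → (21,22).
Selected 7 appointments.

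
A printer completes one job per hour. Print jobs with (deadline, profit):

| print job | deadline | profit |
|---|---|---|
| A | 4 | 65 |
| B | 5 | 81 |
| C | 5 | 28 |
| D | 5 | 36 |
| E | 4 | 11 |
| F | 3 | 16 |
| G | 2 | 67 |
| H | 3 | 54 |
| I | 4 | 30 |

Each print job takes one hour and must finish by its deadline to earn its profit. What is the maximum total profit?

Take jobs in profit order; each goes to the latest open slot no later than its deadline.
By profit: B(d5,81), G(d2,67), A(d4,65), H(d3,54), D(d5,36), I(d4,30), C(d5,28), F(d3,16), E(d4,11)
B→slot 5; G→slot 2; A→slot 4; H→slot 3; D→slot 1; I skipped; C skipped; F skipped; E skipped.
Profit = 36 + 67 + 54 + 65 + 81 = 303

303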